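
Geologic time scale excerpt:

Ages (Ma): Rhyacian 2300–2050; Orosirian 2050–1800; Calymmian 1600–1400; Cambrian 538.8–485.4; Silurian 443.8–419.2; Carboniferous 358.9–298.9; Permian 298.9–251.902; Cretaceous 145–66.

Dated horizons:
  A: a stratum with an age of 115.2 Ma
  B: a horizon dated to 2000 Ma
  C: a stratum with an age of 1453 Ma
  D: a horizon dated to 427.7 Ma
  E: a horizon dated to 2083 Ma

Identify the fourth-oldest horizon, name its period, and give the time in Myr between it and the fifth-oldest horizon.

D, in the Silurian; 312.5 million years to A

Sorted oldest-first by Ma: E (2083), B (2000), C (1453), D (427.7), A (115.2).
The fourth oldest is D at 427.7 Ma, which lies in 443.8–419.2 Ma: the Silurian.
The fifth oldest is A at 115.2 Ma; separation = |427.7 − 115.2| = 312.5 Myr.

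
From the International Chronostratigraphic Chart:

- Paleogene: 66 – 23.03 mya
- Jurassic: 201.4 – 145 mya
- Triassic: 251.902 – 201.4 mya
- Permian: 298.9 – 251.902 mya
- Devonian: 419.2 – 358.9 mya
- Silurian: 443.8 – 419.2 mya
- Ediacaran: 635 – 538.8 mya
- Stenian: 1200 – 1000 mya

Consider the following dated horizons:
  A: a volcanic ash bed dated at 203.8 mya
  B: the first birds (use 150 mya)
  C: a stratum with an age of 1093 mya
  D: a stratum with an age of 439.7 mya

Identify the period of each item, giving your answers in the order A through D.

A — Triassic; B — Jurassic; C — Stenian; D — Silurian

A: 203.8 Ma lies in 251.902–201.4 Ma, so Triassic.
B: 150 Ma lies in 201.4–145 Ma, so Jurassic.
C: 1093 Ma lies in 1200–1000 Ma, so Stenian.
D: 439.7 Ma lies in 443.8–419.2 Ma, so Silurian.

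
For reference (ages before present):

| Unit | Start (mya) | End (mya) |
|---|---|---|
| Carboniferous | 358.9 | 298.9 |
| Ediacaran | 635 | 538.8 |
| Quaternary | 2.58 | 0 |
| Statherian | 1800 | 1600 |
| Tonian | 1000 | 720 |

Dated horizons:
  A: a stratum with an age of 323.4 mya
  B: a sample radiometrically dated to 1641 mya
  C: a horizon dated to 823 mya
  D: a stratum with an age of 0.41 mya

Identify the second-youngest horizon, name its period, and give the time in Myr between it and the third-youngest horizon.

A, in the Carboniferous; 499.6 million years to C

Sorted youngest-first by Ma: D (0.41), A (323.4), C (823), B (1641).
The second youngest is A at 323.4 Ma, which lies in 358.9–298.9 Ma: the Carboniferous.
The third youngest is C at 823 Ma; separation = |323.4 − 823| = 499.6 Myr.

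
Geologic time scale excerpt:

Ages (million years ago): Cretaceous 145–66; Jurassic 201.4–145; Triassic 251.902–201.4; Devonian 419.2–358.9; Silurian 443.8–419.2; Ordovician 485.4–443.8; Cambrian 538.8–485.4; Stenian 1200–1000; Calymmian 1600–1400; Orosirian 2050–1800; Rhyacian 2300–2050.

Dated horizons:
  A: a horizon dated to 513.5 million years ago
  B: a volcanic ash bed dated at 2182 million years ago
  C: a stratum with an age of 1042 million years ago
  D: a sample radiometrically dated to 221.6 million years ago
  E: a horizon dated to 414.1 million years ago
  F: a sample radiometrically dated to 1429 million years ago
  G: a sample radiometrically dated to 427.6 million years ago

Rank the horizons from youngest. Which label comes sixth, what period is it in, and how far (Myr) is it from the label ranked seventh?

Sorted youngest-first by Ma: D (221.6), E (414.1), G (427.6), A (513.5), C (1042), F (1429), B (2182).
The sixth youngest is F at 1429 Ma, which lies in 1600–1400 Ma: the Calymmian.
The seventh youngest is B at 2182 Ma; separation = |1429 − 2182| = 753 Myr.

F, in the Calymmian; 753 million years to B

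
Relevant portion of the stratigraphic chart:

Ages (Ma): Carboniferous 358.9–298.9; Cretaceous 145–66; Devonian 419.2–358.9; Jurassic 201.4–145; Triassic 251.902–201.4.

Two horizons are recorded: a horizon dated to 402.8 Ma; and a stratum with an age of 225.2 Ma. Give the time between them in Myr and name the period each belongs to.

177.6 million years apart; the first in the Devonian, the second in the Triassic

Elapsed time: 402.8 − 225.2 = 177.6 Myr.
402.8 Ma lies within 419.2–358.9 Ma: Devonian.
225.2 Ma lies within 251.902–201.4 Ma: Triassic.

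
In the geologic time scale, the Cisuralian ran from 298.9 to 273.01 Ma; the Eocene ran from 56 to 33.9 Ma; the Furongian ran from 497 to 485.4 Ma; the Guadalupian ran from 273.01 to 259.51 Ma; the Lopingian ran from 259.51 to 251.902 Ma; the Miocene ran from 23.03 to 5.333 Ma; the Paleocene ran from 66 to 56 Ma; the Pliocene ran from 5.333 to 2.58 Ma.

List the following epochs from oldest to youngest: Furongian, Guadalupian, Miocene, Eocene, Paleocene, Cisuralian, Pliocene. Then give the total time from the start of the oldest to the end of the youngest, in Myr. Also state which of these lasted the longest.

Furongian, Cisuralian, Guadalupian, Paleocene, Eocene, Miocene, Pliocene; total span 494.42 Myr; longest is Cisuralian

Start ages (Ma): Furongian 497, Cisuralian 298.9, Guadalupian 273.01, Paleocene 66, Eocene 56, Miocene 23.03, Pliocene 5.333.
Ordered oldest to youngest: Furongian, Cisuralian, Guadalupian, Paleocene, Eocene, Miocene, Pliocene.
Span = 497 − 2.58 = 494.42 Myr.
Durations: Cisuralian 25.89, Pliocene 2.753, Guadalupian 13.5, Paleocene 10, Furongian 11.6, Miocene 17.697, Eocene 22.1 → longest is Cisuralian (25.89 Myr).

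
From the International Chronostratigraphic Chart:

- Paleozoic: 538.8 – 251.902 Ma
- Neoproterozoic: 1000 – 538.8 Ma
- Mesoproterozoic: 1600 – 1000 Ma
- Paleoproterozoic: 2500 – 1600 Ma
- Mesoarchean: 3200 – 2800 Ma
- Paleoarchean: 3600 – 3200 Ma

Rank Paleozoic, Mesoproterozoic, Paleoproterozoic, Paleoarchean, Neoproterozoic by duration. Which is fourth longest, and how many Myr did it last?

Durations: Paleozoic 286.898; Mesoproterozoic 600; Paleoproterozoic 900; Paleoarchean 400; Neoproterozoic 461.2 Myr.
Sorted longest-first: Paleoproterozoic (900), Mesoproterozoic (600), Neoproterozoic (461.2), Paleoarchean (400), Paleozoic (286.898).
The fourth longest is Paleoarchean at 400 Myr.

Paleoarchean, 400 million years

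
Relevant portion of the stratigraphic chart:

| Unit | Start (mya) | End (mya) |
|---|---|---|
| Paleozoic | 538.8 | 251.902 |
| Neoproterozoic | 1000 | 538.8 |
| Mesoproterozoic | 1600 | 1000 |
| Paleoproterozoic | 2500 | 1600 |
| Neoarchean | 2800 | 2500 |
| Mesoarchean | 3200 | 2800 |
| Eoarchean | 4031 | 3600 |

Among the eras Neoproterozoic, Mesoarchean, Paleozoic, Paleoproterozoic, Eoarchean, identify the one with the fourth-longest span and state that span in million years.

Durations: Neoproterozoic 461.2; Mesoarchean 400; Paleozoic 286.898; Paleoproterozoic 900; Eoarchean 431 Myr.
Sorted longest-first: Paleoproterozoic (900), Neoproterozoic (461.2), Eoarchean (431), Mesoarchean (400), Paleozoic (286.898).
The fourth longest is Mesoarchean at 400 Myr.

Mesoarchean, 400 million years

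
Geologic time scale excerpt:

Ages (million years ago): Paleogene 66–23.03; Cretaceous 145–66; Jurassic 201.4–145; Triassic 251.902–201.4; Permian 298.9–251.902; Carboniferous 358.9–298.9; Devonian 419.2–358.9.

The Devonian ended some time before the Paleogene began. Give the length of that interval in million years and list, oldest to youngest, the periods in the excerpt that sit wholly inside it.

292.9 million years; Carboniferous, Permian, Triassic, Jurassic, Cretaceous

The Devonian closes at 358.9 Ma and the Paleogene opens at 66 Ma, so the interval is 358.9 − 66 = 292.9 Myr.
A period fits inside if it starts at or after 358.9 Ma and ends at or before 66 Ma; oldest first that gives Carboniferous, Permian, Triassic, Jurassic, Cretaceous.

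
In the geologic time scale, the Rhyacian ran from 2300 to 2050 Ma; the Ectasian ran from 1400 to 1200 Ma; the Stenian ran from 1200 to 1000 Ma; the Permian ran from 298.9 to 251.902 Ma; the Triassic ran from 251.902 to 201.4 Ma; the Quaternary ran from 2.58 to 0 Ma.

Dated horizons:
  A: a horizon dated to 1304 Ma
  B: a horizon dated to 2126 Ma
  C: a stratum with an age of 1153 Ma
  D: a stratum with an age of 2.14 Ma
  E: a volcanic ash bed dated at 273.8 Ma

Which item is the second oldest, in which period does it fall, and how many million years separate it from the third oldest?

Sorted oldest-first by Ma: B (2126), A (1304), C (1153), E (273.8), D (2.14).
The second oldest is A at 1304 Ma, which lies in 1400–1200 Ma: the Ectasian.
The third oldest is C at 1153 Ma; separation = |1304 − 1153| = 151 Myr.

A, in the Ectasian; 151 million years to C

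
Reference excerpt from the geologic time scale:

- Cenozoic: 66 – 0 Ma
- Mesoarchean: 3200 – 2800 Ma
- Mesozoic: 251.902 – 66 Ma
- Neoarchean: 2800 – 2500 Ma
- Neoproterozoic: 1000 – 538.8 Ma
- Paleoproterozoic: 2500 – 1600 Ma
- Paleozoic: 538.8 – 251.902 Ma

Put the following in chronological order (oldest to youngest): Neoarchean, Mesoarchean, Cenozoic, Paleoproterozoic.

Mesoarchean → Neoarchean → Paleoproterozoic → Cenozoic

Read off each span (Ma): Neoarchean 2800–2500; Mesoarchean 3200–2800; Cenozoic 66–0; Paleoproterozoic 2500–1600.
Larger Ma is older, so oldest→youngest is Mesoarchean, Neoarchean, Paleoproterozoic, Cenozoic.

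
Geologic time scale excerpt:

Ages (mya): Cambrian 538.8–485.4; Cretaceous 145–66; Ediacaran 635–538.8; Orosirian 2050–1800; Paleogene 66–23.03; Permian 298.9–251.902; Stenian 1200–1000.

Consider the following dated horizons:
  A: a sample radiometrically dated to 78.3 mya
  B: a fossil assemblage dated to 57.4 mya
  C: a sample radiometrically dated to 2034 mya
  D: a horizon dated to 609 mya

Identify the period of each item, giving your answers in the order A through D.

A — Cretaceous; B — Paleogene; C — Orosirian; D — Ediacaran

Match each age against the start–end ranges in the excerpt: A = 78.3 Ma → Cretaceous (145–66); B = 57.4 Ma → Paleogene (66–23.03); C = 2034 Ma → Orosirian (2050–1800); D = 609 Ma → Ediacaran (635–538.8).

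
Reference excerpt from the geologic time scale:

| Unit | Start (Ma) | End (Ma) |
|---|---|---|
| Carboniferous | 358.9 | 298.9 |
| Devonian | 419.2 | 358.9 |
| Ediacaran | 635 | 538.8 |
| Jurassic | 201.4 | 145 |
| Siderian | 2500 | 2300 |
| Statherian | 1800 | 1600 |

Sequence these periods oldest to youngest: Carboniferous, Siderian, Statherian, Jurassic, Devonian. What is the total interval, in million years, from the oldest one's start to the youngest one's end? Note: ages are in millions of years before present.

Siderian → Statherian → Devonian → Carboniferous → Jurassic; total span 2355 Myr

From the excerpt: Carboniferous 358.9–298.9; Siderian 2500–2300; Statherian 1800–1600; Jurassic 201.4–145; Devonian 419.2–358.9 (Ma).
Larger Ma is earlier, so the oldest is Siderian and the youngest is Jurassic; oldest to youngest: Siderian, Statherian, Devonian, Carboniferous, Jurassic.
Oldest start 2500 minus youngest end 145 gives 2355 Myr overall.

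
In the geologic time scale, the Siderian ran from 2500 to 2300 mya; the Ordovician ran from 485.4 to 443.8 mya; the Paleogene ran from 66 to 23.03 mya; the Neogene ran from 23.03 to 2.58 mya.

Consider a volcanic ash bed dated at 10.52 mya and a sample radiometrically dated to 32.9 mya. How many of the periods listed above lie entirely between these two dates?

0

The older date is 32.9 Ma and the younger is 10.52 Ma.
No period both begins after 32.9 Ma and ends before 10.52 Ma, so the count is 0.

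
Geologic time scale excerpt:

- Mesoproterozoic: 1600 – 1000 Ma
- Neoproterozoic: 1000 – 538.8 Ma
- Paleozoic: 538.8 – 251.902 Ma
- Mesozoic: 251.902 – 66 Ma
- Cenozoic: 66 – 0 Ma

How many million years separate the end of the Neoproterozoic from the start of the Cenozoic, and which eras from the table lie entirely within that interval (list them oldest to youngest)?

The Neoproterozoic closes at 538.8 Ma and the Cenozoic opens at 66 Ma, so the interval is 538.8 − 66 = 472.8 Myr.
An era fits inside if it starts at or after 538.8 Ma and ends at or before 66 Ma; oldest first that gives Paleozoic, Mesozoic.

472.8 million years; Paleozoic, Mesozoic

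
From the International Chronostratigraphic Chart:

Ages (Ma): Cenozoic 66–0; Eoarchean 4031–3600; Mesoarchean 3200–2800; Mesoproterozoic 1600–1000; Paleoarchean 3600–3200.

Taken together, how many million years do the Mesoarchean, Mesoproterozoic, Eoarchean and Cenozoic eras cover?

1497 million years

Each duration: Mesoarchean = 400; Mesoproterozoic = 600; Eoarchean = 431; Cenozoic = 66.
Sum: 400 + 600 + 431 + 66 = 1497 Myr.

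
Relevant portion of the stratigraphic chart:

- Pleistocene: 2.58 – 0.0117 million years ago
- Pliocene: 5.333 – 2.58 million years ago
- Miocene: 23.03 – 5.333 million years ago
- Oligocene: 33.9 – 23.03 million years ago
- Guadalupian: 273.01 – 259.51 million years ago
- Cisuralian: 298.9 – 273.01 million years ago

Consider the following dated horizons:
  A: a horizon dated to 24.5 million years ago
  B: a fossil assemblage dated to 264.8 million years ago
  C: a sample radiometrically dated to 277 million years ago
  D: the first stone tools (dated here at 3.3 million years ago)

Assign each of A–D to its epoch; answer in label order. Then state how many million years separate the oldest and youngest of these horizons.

A: 24.5 Ma lies in 33.9–23.03 Ma, so Oligocene.
B: 264.8 Ma lies in 273.01–259.51 Ma, so Guadalupian.
C: 277 Ma lies in 298.9–273.01 Ma, so Cisuralian.
D: 3.3 Ma lies in 5.333–2.58 Ma, so Pliocene.
Oldest = 277 Ma, youngest = 3.3 Ma → span 273.7 Myr.

A — Oligocene; B — Guadalupian; C — Cisuralian; D — Pliocene; span 273.7 million years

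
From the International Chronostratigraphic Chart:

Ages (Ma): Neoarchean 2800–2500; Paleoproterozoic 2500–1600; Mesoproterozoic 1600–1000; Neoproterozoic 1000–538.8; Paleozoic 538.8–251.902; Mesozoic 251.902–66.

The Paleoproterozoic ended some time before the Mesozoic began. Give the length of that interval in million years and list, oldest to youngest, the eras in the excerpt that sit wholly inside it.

1348.098 million years; Mesoproterozoic, Neoproterozoic, Paleozoic

The Paleoproterozoic closes at 1600 Ma and the Mesozoic opens at 251.902 Ma, so the interval is 1600 − 251.902 = 1348.098 Myr.
An era fits inside if it starts at or after 1600 Ma and ends at or before 251.902 Ma; oldest first that gives Mesoproterozoic, Neoproterozoic, Paleozoic.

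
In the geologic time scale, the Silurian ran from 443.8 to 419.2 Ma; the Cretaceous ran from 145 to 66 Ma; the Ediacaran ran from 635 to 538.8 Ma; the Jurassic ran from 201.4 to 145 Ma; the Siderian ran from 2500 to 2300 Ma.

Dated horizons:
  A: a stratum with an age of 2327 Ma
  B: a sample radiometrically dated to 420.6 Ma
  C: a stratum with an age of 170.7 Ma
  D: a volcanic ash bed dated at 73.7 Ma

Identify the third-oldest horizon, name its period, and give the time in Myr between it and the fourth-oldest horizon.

C, in the Jurassic; 97 million years to D

Larger Ma means older, so oldest first: A 2327 > B 420.6 > C 170.7 > D 73.7.
Counting 3 along gives C (170.7 Ma); the excerpt puts that inside the Jurassic, 201.4–145 Ma.
Next in line is D (73.7 Ma), and 170.7 − 73.7 = 97 Myr.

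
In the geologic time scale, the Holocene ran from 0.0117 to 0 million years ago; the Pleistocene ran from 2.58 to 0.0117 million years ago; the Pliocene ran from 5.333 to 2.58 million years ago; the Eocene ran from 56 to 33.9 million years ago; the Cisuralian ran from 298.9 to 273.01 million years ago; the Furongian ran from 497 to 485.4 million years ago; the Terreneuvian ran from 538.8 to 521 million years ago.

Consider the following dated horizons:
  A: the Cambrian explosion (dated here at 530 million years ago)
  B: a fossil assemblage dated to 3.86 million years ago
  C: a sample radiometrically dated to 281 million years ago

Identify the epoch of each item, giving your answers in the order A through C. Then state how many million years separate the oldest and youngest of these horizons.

A: 530 Ma lies in 538.8–521 Ma, so Terreneuvian.
B: 3.86 Ma lies in 5.333–2.58 Ma, so Pliocene.
C: 281 Ma lies in 298.9–273.01 Ma, so Cisuralian.
Oldest = 530 Ma, youngest = 3.86 Ma → span 526.14 Myr.

A — Terreneuvian; B — Pliocene; C — Cisuralian; span 526.14 million years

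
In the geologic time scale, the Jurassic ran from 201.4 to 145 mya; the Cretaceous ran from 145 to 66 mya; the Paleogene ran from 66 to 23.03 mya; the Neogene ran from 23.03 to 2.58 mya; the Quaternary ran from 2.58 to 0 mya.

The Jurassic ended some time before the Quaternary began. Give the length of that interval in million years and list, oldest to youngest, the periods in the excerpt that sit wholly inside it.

142.42 million years; Cretaceous, Paleogene, Neogene

End of Jurassic = 145 Ma; start of Quaternary = 2.58 Ma.
Gap = 145 − 2.58 = 142.42 Myr.
Periods wholly inside 145–2.58 Ma: Cretaceous (145–66), Paleogene (66–23.03), Neogene (23.03–2.58).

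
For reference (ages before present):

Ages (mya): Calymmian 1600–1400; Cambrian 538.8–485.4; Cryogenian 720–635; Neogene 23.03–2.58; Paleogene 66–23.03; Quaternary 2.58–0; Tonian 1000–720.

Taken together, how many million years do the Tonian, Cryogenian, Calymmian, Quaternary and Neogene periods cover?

588.03 million years

Duration is start − end for each: (1000 − 720) + (720 − 635) + (1600 − 1400) + (2.58 − 0) + (23.03 − 2.58).
That is 280 + 85 + 200 + 2.58 + 20.45, which totals 588.03 million years.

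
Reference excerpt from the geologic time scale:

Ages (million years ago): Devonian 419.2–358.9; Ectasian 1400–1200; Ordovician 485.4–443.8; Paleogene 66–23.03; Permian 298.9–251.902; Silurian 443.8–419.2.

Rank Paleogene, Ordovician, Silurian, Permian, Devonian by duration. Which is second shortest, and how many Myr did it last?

Ordovician, 41.6 million years

Start − end for each: Paleogene 66 − 23.03 = 42.97; Ordovician 485.4 − 443.8 = 41.6; Silurian 443.8 − 419.2 = 24.6; Permian 298.9 − 251.902 = 46.998; Devonian 419.2 − 358.9 = 60.3.
Ranking these from shortest: Silurian < Ordovician < Paleogene < Permian < Devonian.
Position 2 in that ranking is Ordovician, which lasted 41.6 Myr.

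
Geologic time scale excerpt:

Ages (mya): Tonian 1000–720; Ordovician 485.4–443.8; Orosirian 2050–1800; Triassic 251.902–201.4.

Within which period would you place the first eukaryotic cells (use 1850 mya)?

Orosirian

1850 Ma lies between 2050 and 1800 Ma, so it falls in the Orosirian.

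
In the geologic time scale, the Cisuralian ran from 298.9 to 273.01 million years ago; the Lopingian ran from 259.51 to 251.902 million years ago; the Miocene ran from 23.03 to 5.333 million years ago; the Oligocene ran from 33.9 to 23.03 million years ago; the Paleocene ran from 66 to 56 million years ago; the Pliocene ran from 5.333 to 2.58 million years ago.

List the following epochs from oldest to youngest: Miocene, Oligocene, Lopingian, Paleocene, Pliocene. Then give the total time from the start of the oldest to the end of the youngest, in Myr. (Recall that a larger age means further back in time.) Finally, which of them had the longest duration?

Lopingian → Paleocene → Oligocene → Miocene → Pliocene; total span 256.93 Myr; longest is Miocene

From the excerpt: Miocene 23.03–5.333; Oligocene 33.9–23.03; Lopingian 259.51–251.902; Paleocene 66–56; Pliocene 5.333–2.58 (Ma).
Larger Ma is earlier, so the oldest is Lopingian and the youngest is Pliocene; oldest to youngest: Lopingian, Paleocene, Oligocene, Miocene, Pliocene.
Oldest start 259.51 minus youngest end 2.58 gives 256.93 Myr overall.
Individual lengths (start − end): Oligocene 10.87; Paleocene 10; Lopingian 7.608; Miocene 17.697; Pliocene 2.753. The largest is Miocene at 17.697 Myr.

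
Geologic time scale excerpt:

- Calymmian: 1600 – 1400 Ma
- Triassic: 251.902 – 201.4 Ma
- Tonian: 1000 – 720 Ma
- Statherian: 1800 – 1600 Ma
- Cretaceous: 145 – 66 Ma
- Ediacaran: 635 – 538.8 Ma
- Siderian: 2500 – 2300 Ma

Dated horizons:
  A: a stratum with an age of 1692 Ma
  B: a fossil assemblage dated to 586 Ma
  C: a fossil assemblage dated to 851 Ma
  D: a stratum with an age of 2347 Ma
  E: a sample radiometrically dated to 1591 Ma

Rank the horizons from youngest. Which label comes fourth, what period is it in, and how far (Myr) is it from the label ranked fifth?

A, in the Statherian; 655 million years to D

Sorted youngest-first by Ma: B (586), C (851), E (1591), A (1692), D (2347).
The fourth youngest is A at 1692 Ma, which lies in 1800–1600 Ma: the Statherian.
The fifth youngest is D at 2347 Ma; separation = |1692 − 2347| = 655 Myr.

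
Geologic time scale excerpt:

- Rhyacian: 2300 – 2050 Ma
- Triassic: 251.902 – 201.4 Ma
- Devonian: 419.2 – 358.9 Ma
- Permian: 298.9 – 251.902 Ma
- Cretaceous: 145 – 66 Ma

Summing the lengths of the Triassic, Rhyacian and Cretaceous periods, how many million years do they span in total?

379.502 million years

Duration is start − end for each: (251.902 − 201.4) + (2300 − 2050) + (145 − 66).
That is 50.502 + 250 + 79, which totals 379.502 million years.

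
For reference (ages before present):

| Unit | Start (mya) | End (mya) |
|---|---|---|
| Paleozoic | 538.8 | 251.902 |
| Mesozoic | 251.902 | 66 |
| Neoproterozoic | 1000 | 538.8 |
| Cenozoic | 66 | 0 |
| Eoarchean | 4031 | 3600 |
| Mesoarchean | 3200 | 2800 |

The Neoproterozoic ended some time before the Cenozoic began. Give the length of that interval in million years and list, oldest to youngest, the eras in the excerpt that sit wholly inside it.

The Neoproterozoic closes at 538.8 Ma and the Cenozoic opens at 66 Ma, so the interval is 538.8 − 66 = 472.8 Myr.
An era fits inside if it starts at or after 538.8 Ma and ends at or before 66 Ma; oldest first that gives Paleozoic, Mesozoic.

472.8 million years; Paleozoic, Mesozoic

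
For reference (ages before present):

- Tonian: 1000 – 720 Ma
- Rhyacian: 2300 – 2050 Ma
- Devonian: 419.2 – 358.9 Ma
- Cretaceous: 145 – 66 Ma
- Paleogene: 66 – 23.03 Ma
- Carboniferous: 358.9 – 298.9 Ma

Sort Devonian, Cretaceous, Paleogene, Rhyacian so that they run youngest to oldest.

Paleogene, Cretaceous, Devonian, Rhyacian

The oldest of these is Rhyacian (starts 2300 Ma) and the youngest is Paleogene (ends 23.03 Ma).
In between, by decreasing start age: Devonian (419.2), Cretaceous (145).
Listing youngest first means reversing that sequence.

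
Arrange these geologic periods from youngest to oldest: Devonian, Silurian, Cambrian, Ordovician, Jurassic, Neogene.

Era membership (oldest first within each) — Paleozoic: Cambrian, Ordovician, Silurian, Devonian; Mesozoic: Jurassic; Cenozoic: Neogene. Paleozoic precedes Mesozoic, which precedes Cenozoic. Concatenating the groups in that era order and then reversing gives youngest to oldest.

Neogene, Jurassic, Devonian, Silurian, Ordovician, Cambrian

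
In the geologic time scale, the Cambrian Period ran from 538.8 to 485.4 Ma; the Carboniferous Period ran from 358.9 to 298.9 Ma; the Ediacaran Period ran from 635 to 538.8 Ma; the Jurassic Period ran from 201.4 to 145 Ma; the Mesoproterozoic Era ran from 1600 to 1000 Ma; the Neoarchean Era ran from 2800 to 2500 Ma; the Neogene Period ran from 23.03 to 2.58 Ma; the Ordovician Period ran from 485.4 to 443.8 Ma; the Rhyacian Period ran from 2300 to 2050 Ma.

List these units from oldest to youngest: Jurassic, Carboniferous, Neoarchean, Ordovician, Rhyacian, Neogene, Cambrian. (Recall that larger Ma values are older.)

Read off each span (Ma): Jurassic 201.4–145; Carboniferous 358.9–298.9; Neoarchean 2800–2500; Ordovician 485.4–443.8; Rhyacian 2300–2050; Neogene 23.03–2.58; Cambrian 538.8–485.4.
Larger Ma is older, so oldest→youngest is Neoarchean, Rhyacian, Cambrian, Ordovician, Carboniferous, Jurassic, Neogene.

Neoarchean, Rhyacian, Cambrian, Ordovician, Carboniferous, Jurassic, Neogene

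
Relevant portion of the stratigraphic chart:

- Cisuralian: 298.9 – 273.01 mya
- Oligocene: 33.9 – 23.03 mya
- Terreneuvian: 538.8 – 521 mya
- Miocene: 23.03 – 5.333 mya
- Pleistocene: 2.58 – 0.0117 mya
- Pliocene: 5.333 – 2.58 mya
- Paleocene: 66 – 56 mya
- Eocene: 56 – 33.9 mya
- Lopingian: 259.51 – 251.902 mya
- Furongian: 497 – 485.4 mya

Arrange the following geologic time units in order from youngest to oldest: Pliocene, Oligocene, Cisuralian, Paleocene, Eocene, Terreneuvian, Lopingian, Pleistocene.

Pleistocene → Pliocene → Oligocene → Eocene → Paleocene → Lopingian → Cisuralian → Terreneuvian

Read off each span (Ma): Pliocene 5.333–2.58; Oligocene 33.9–23.03; Cisuralian 298.9–273.01; Paleocene 66–56; Eocene 56–33.9; Terreneuvian 538.8–521; Lopingian 259.51–251.902; Pleistocene 2.58–0.0117.
Larger Ma is older, so oldest→youngest is Terreneuvian, Cisuralian, Lopingian, Paleocene, Eocene, Oligocene, Pliocene, Pleistocene; reverse it for youngest→oldest.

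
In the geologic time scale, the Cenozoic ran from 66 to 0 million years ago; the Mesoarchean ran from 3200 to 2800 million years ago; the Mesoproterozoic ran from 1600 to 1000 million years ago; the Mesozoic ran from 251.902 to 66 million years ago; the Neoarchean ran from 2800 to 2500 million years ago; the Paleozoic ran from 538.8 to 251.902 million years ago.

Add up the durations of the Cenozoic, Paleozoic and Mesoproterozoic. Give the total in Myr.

Each duration: Cenozoic = 66; Paleozoic = 286.898; Mesoproterozoic = 600.
Sum: 66 + 286.898 + 600 = 952.898 Myr.

952.898 million years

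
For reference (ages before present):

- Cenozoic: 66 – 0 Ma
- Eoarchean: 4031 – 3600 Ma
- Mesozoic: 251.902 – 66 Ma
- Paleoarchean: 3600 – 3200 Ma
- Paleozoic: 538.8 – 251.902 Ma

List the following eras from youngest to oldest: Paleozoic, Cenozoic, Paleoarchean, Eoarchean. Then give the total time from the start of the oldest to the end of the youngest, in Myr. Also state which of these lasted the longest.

From the excerpt: Paleozoic 538.8–251.902; Cenozoic 66–0; Paleoarchean 3600–3200; Eoarchean 4031–3600 (Ma).
Larger Ma is earlier, so the oldest is Eoarchean and the youngest is Cenozoic; youngest to oldest: Cenozoic, Paleozoic, Paleoarchean, Eoarchean.
Oldest start 4031 minus youngest end 0 gives 4031 Myr overall.
Individual lengths (start − end): Eoarchean 431; Paleozoic 286.898; Paleoarchean 400; Cenozoic 66. The largest is Eoarchean at 431 Myr.

Cenozoic → Paleozoic → Paleoarchean → Eoarchean; total span 4031 Myr; longest is Eoarchean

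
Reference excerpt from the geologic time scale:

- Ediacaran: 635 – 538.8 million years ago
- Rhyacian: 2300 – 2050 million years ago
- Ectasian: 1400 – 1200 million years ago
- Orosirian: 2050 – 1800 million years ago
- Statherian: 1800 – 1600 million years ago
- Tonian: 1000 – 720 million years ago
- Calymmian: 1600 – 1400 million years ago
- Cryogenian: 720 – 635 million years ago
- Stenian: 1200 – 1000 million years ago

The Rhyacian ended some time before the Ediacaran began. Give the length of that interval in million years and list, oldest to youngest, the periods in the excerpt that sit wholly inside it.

1415 million years; Orosirian, Statherian, Calymmian, Ectasian, Stenian, Tonian, Cryogenian

End of Rhyacian = 2050 Ma; start of Ediacaran = 635 Ma.
Gap = 2050 − 635 = 1415 Myr.
Periods wholly inside 2050–635 Ma: Orosirian (2050–1800), Statherian (1800–1600), Calymmian (1600–1400), Ectasian (1400–1200), Stenian (1200–1000), Tonian (1000–720), Cryogenian (720–635).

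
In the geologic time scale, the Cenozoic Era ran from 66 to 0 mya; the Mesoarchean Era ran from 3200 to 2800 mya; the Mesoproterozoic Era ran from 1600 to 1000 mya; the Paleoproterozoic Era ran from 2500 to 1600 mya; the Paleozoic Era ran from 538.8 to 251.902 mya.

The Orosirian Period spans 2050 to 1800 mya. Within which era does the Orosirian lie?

Paleoproterozoic

The Orosirian (2050–1800 Ma) lies entirely within 2500–1600 Ma, the Paleoproterozoic Era.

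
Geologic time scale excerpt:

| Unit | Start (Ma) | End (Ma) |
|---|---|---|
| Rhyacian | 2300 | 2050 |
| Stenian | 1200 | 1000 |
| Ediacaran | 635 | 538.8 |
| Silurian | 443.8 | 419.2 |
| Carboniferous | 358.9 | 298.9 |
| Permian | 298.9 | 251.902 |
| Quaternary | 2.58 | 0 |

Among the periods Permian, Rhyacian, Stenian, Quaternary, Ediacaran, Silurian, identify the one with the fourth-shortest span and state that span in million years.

Start − end for each: Permian 298.9 − 251.902 = 46.998; Rhyacian 2300 − 2050 = 250; Stenian 1200 − 1000 = 200; Quaternary 2.58 − 0 = 2.58; Ediacaran 635 − 538.8 = 96.2; Silurian 443.8 − 419.2 = 24.6.
Ranking these from shortest: Quaternary < Silurian < Permian < Ediacaran < Stenian < Rhyacian.
Position 4 in that ranking is Ediacaran, which lasted 96.2 Myr.

Ediacaran, 96.2 million years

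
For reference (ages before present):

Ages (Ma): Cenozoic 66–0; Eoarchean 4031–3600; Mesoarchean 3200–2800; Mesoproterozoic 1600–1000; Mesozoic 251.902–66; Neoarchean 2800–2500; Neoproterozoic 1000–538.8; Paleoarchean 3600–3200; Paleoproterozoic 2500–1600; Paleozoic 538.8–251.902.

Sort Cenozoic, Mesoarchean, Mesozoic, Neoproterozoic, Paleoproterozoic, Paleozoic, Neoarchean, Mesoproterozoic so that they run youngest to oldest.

Cenozoic, Mesozoic, Paleozoic, Neoproterozoic, Mesoproterozoic, Paleoproterozoic, Neoarchean, Mesoarchean

Read off each span (Ma): Cenozoic 66–0; Mesoarchean 3200–2800; Mesozoic 251.902–66; Neoproterozoic 1000–538.8; Paleoproterozoic 2500–1600; Paleozoic 538.8–251.902; Neoarchean 2800–2500; Mesoproterozoic 1600–1000.
Larger Ma is older, so oldest→youngest is Mesoarchean, Neoarchean, Paleoproterozoic, Mesoproterozoic, Neoproterozoic, Paleozoic, Mesozoic, Cenozoic; reverse it for youngest→oldest.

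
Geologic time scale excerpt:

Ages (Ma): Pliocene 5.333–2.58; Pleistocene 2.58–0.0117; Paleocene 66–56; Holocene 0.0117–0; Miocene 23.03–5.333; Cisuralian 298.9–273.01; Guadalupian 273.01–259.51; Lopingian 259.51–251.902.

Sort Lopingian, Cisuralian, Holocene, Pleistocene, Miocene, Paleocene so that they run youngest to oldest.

Holocene, Pleistocene, Miocene, Paleocene, Lopingian, Cisuralian

Read off each span (Ma): Lopingian 259.51–251.902; Cisuralian 298.9–273.01; Holocene 0.0117–0; Pleistocene 2.58–0.0117; Miocene 23.03–5.333; Paleocene 66–56.
Larger Ma is older, so oldest→youngest is Cisuralian, Lopingian, Paleocene, Miocene, Pleistocene, Holocene; reverse it for youngest→oldest.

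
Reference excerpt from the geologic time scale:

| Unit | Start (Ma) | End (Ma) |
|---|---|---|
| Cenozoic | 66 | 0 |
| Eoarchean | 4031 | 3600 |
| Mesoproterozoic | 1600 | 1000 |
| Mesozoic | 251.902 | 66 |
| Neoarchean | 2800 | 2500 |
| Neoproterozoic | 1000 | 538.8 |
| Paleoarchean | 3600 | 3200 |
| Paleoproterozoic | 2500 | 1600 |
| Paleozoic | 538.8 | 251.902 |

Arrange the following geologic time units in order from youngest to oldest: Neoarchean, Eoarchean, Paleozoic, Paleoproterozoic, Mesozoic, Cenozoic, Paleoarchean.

Read off each span (Ma): Neoarchean 2800–2500; Eoarchean 4031–3600; Paleozoic 538.8–251.902; Paleoproterozoic 2500–1600; Mesozoic 251.902–66; Cenozoic 66–0; Paleoarchean 3600–3200.
Larger Ma is older, so oldest→youngest is Eoarchean, Paleoarchean, Neoarchean, Paleoproterozoic, Paleozoic, Mesozoic, Cenozoic; reverse it for youngest→oldest.

Cenozoic → Mesozoic → Paleozoic → Paleoproterozoic → Neoarchean → Paleoarchean → Eoarchean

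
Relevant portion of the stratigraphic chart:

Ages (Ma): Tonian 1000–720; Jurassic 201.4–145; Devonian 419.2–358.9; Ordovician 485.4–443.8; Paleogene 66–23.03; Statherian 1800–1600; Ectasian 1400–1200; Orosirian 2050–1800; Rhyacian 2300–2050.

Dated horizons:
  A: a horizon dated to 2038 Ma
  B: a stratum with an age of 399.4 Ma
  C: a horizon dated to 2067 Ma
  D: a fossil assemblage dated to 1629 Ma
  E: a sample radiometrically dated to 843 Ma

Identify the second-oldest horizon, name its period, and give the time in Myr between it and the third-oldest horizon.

Sorted oldest-first by Ma: C (2067), A (2038), D (1629), E (843), B (399.4).
The second oldest is A at 2038 Ma, which lies in 2050–1800 Ma: the Orosirian.
The third oldest is D at 1629 Ma; separation = |2038 − 1629| = 409 Myr.

A, in the Orosirian; 409 million years to D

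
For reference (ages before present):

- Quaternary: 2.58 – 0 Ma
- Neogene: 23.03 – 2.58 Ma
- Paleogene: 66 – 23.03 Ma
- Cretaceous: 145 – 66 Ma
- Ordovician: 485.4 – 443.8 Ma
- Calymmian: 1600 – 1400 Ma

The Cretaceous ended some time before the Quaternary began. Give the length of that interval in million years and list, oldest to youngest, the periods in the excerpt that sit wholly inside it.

63.42 million years; Paleogene, Neogene

The Cretaceous closes at 66 Ma and the Quaternary opens at 2.58 Ma, so the interval is 66 − 2.58 = 63.42 Myr.
A period fits inside if it starts at or after 66 Ma and ends at or before 2.58 Ma; oldest first that gives Paleogene, Neogene.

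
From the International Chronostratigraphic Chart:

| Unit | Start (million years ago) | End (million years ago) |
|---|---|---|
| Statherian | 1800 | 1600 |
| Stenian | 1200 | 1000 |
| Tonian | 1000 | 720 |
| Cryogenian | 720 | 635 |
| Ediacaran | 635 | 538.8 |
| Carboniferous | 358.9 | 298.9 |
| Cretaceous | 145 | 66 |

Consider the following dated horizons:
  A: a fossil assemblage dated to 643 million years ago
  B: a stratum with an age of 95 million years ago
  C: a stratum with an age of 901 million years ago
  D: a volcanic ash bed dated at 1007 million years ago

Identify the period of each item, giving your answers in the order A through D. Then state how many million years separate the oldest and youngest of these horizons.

A: 643 Ma lies in 720–635 Ma, so Cryogenian.
B: 95 Ma lies in 145–66 Ma, so Cretaceous.
C: 901 Ma lies in 1000–720 Ma, so Tonian.
D: 1007 Ma lies in 1200–1000 Ma, so Stenian.
Oldest = 1007 Ma, youngest = 95 Ma → span 912 Myr.

A — Cryogenian; B — Cretaceous; C — Tonian; D — Stenian; span 912 million years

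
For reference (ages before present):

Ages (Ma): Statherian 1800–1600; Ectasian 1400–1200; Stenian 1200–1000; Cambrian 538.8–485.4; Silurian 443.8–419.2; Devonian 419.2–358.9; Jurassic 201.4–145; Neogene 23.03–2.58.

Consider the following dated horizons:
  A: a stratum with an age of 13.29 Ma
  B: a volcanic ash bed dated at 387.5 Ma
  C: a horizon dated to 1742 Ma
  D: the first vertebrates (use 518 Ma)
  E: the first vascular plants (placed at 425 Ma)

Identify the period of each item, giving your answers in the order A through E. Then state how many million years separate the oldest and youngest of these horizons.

A — Neogene; B — Devonian; C — Statherian; D — Cambrian; E — Silurian; span 1728.71 million years

Match each age against the start–end ranges in the excerpt: A = 13.29 Ma → Neogene (23.03–2.58); B = 387.5 Ma → Devonian (419.2–358.9); C = 1742 Ma → Statherian (1800–1600); D = 518 Ma → Cambrian (538.8–485.4); E = 425 Ma → Silurian (443.8–419.2).
The largest age is 1742 Ma and the smallest is 13.29 Ma; their difference is 1728.71 Myr.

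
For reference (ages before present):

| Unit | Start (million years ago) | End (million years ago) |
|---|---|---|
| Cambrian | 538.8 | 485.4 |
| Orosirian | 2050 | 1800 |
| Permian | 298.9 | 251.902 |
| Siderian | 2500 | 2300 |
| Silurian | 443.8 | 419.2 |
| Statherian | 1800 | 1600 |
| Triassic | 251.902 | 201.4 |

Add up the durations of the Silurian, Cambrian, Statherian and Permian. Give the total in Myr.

324.998 million years

Each duration: Silurian = 24.6; Cambrian = 53.4; Statherian = 200; Permian = 46.998.
Sum: 24.6 + 53.4 + 200 + 46.998 = 324.998 Myr.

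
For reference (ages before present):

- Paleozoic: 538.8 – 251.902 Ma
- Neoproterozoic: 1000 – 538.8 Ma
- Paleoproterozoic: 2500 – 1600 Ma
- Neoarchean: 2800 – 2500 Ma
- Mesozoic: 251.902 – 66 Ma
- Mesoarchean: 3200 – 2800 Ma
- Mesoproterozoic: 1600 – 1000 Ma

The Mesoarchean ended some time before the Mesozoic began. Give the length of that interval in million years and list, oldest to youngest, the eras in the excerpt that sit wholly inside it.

End of Mesoarchean = 2800 Ma; start of Mesozoic = 251.902 Ma.
Gap = 2800 − 251.902 = 2548.098 Myr.
Eras wholly inside 2800–251.902 Ma: Neoarchean (2800–2500), Paleoproterozoic (2500–1600), Mesoproterozoic (1600–1000), Neoproterozoic (1000–538.8), Paleozoic (538.8–251.902).

2548.098 million years; Neoarchean, Paleoproterozoic, Mesoproterozoic, Neoproterozoic, Paleozoic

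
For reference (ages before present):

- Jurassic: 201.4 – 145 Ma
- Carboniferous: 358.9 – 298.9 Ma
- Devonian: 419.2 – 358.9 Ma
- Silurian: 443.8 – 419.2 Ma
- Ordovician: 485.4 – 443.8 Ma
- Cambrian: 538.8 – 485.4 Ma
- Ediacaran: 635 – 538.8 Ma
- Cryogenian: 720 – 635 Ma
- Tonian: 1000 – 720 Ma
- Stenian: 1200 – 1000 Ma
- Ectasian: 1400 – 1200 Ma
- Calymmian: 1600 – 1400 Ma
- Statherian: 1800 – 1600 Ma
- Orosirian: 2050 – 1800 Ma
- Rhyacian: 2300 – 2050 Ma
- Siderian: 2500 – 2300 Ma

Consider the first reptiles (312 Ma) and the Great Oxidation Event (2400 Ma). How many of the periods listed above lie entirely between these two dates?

The older date is 2400 Ma and the younger is 312 Ma.
Periods with start < 2400 and end > 312 Ma: Rhyacian (2300–2050), Orosirian (2050–1800), Statherian (1800–1600), Calymmian (1600–1400), Ectasian (1400–1200), Stenian (1200–1000), Tonian (1000–720), Cryogenian (720–635), Ediacaran (635–538.8), Cambrian (538.8–485.4), Ordovician (485.4–443.8), Silurian (443.8–419.2), Devonian (419.2–358.9).
That is 13 complete periods.

13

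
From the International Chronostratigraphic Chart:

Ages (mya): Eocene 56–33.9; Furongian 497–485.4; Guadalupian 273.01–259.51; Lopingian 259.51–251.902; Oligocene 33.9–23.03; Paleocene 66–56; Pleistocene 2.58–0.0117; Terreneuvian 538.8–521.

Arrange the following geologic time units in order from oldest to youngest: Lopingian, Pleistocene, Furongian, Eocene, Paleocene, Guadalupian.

Read off each span (Ma): Lopingian 259.51–251.902; Pleistocene 2.58–0.0117; Furongian 497–485.4; Eocene 56–33.9; Paleocene 66–56; Guadalupian 273.01–259.51.
Larger Ma is older, so oldest→youngest is Furongian, Guadalupian, Lopingian, Paleocene, Eocene, Pleistocene.

Furongian, Guadalupian, Lopingian, Paleocene, Eocene, Pleistocene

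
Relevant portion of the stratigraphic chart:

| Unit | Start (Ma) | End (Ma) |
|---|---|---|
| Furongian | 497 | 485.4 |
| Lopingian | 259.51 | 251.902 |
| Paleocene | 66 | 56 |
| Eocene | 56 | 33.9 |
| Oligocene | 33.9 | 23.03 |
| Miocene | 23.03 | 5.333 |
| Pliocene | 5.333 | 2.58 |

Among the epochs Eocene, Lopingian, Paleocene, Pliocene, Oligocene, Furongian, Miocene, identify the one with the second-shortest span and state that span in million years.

Lopingian, 7.608 million years

Durations: Eocene 22.1; Lopingian 7.608; Paleocene 10; Pliocene 2.753; Oligocene 10.87; Furongian 11.6; Miocene 17.697 Myr.
Sorted shortest-first: Pliocene (2.753), Lopingian (7.608), Paleocene (10), Oligocene (10.87), Furongian (11.6), Miocene (17.697), Eocene (22.1).
The second shortest is Lopingian at 7.608 Myr.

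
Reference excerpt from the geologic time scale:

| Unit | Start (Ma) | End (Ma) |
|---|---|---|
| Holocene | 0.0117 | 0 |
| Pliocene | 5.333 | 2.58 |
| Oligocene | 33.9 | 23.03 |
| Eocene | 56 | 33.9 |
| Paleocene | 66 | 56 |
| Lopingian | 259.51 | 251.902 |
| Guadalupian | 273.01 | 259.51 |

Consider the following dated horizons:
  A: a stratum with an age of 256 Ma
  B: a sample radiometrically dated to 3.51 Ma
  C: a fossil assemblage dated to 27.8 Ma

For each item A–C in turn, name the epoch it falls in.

A — Lopingian; B — Pliocene; C — Oligocene

A: 256 Ma lies in 259.51–251.902 Ma, so Lopingian.
B: 3.51 Ma lies in 5.333–2.58 Ma, so Pliocene.
C: 27.8 Ma lies in 33.9–23.03 Ma, so Oligocene.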